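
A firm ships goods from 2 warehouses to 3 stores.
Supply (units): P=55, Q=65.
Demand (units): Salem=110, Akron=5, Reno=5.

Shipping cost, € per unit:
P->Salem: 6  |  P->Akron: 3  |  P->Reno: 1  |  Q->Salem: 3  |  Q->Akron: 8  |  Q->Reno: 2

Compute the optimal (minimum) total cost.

One minimum-cost allocation:
  P to Salem: 45 units
  P to Akron: 5 units
  P to Reno: 5 units
  Q to Salem: 65 units
Total cost = €485.

485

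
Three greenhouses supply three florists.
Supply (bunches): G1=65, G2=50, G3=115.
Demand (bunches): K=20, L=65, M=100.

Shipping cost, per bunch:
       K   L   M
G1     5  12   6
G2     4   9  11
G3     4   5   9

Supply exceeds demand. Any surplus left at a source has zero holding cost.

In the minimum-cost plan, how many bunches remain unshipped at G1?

An optimal plan:
  G1→M: 65 × 6 = 390
  G2→K: 20 × 4 = 80
  G3→L: 65 × 5 = 325
  G3→M: 35 × 9 = 315
Total cost = 1110.
G1 ships 65 of its 65, leaving 0.

0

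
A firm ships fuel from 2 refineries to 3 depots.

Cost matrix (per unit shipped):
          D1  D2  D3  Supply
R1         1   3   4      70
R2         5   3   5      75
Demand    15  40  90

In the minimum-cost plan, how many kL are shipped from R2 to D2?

The minimum-cost plan:
  R1->D1: 15 × 1 = 15
  R1->D3: 55 × 4 = 220
  R2->D2: 40 × 3 = 120
  R2->D3: 35 × 5 = 175
Total cost = 530.
So R2→D2 carries 40 kL.

40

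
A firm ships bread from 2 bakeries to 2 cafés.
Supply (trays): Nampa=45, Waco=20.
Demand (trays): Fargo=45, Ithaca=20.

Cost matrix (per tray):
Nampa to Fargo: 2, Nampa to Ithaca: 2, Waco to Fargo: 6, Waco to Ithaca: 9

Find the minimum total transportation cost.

210

A cheapest plan:
  Nampa->Fargo: 25 trays
  Nampa->Ithaca: 20 trays
  Waco->Fargo: 20 trays
Total cost = 210.
(Supply check: Nampa ships 45; Waco ships 20.)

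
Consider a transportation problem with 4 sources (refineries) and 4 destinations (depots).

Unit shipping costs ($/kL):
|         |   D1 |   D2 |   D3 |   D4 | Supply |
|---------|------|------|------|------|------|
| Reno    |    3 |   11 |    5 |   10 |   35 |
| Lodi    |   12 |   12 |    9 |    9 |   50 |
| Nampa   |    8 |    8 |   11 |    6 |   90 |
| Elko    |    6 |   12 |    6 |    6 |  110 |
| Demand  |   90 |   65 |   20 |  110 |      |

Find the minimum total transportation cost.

1885

A cheapest plan:
  Reno->D1: 35 × $3 = $105
  Lodi->D4: 50 × $9 = $450
  Nampa->D2: 65 × $8 = $520
  Nampa->D4: 25 × $6 = $150
  Elko->D1: 55 × $6 = $330
  Elko->D3: 20 × $6 = $120
  Elko->D4: 35 × $6 = $210
Total = 105 + 450 + 520 + 150 + 330 + 120 + 210 = $1885.
(Supply check: Reno ships 35; Lodi ships 50; Nampa ships 90; Elko ships 110.)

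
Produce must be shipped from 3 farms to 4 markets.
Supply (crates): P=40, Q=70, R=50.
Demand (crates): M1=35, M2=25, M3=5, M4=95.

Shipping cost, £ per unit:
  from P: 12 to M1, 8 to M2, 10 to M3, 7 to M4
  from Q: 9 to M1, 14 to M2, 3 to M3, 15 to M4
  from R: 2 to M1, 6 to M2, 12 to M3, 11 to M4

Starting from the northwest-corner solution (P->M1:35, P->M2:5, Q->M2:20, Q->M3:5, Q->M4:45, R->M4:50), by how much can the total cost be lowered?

570

Current plan cost = 35·12 + 5·8 + 20·14 + 5·3 + 45·15 + 50·11 = £1980.
Optimal plan:
  P->M4: 40 × £7 = £280
  Q->M1: 10 × £9 = £90
  Q->M3: 5 × £3 = £15
  Q->M4: 55 × £15 = £825
  R->M1: 25 × £2 = £50
  R->M2: 25 × £6 = £150
Optimal cost = £1410.
Saving = 1980 − 1410 = £570.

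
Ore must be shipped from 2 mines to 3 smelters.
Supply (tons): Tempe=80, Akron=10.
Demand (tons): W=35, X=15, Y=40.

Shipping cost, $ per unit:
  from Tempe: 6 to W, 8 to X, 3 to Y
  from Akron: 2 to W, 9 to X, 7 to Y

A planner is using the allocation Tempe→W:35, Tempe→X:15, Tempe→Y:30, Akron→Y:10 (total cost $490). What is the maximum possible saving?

Current plan cost = 35·6 + 15·8 + 30·3 + 10·7 = $490.
Optimal plan:
  Tempe–W: 25 × $6 = $150
  Tempe–X: 15 × $8 = $120
  Tempe–Y: 40 × $3 = $120
  Akron–W: 10 × $2 = $20
Optimal cost = $410.
Saving = 490 − 410 = $80.

80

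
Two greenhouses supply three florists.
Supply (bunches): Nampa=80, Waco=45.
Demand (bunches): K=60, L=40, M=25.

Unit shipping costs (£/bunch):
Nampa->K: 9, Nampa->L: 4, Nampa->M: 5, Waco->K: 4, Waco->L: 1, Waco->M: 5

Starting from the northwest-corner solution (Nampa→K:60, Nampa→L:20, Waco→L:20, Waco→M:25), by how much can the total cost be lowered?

Current plan cost = 60·9 + 20·4 + 20·1 + 25·5 = £765.
Optimal plan:
  Nampa to K: 15 × £9 = £135
  Nampa to L: 40 × £4 = £160
  Nampa to M: 25 × £5 = £125
  Waco to K: 45 × £4 = £180
Optimal cost = £600.
Saving = 765 − 600 = £165.

165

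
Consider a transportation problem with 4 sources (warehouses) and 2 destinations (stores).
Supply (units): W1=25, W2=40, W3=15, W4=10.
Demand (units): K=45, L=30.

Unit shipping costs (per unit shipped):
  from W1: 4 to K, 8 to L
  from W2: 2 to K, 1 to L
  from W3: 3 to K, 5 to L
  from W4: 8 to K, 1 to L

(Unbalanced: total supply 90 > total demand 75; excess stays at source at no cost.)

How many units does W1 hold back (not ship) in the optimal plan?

15

Minimum-cost shipments:
  W1→K: 10 × 4 = 40
  W2→K: 20 × 2 = 40
  W2→L: 20 × 1 = 20
  W3→K: 15 × 3 = 45
  W4→L: 10 × 1 = 10
Total cost = 155.
W1 ships 10 of its 25, leaving 15.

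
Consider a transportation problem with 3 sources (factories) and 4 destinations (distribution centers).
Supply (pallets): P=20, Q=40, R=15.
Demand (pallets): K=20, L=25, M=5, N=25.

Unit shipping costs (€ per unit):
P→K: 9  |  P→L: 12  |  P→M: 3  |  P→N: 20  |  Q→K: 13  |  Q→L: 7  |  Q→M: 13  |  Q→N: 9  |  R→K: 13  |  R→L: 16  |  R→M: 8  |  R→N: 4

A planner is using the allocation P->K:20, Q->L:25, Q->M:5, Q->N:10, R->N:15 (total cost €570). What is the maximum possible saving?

Current plan cost = 20·9 + 25·7 + 5·13 + 10·9 + 15·4 = €570.
Optimal plan:
  P–K: 15 pallets
  P–M: 5 pallets
  Q–K: 5 pallets
  Q–L: 25 pallets
  Q–N: 10 pallets
  R–N: 15 pallets
Optimal cost = €540.
Saving = 570 − 540 = €30.

30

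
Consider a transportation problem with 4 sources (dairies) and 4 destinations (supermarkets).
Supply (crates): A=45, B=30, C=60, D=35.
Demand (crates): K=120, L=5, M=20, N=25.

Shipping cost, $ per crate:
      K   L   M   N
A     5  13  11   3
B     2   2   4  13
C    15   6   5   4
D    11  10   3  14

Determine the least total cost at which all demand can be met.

1050

Optimal allocation:
  A to K: 45 × $5 = $225
  B to K: 30 × $2 = $60
  C to K: 10 × $15 = $150
  C to L: 5 × $6 = $30
  C to M: 20 × $5 = $100
  C to N: 25 × $4 = $100
  D to K: 35 × $11 = $385
Total = 225 + 60 + 150 + 30 + 100 + 100 + 385 = $1050.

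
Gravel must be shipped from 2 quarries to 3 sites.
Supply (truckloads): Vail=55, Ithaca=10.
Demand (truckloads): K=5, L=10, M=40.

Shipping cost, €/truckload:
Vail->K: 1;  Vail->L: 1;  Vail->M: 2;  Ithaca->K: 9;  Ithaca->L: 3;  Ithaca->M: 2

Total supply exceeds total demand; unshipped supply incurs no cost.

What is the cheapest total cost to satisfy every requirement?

95

A cheapest plan:
  Vail→K: 5 × €1 = €5
  Vail→L: 10 × €1 = €10
  Vail→M: 30 × €2 = €60
  Ithaca→M: 10 × €2 = €20
Total = 5 + 10 + 60 + 20 = €95.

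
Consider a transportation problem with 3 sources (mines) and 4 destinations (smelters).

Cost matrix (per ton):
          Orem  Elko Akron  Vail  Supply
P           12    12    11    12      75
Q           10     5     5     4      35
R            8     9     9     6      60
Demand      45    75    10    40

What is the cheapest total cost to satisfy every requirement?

1465

One minimum-cost allocation:
  P->Orem: 25 × 12 = 300
  P->Elko: 40 × 12 = 480
  P->Akron: 10 × 11 = 110
  Q->Elko: 35 × 5 = 175
  R->Orem: 20 × 8 = 160
  R->Vail: 40 × 6 = 240
Total = 300 + 480 + 110 + 175 + 160 + 240 = 1465.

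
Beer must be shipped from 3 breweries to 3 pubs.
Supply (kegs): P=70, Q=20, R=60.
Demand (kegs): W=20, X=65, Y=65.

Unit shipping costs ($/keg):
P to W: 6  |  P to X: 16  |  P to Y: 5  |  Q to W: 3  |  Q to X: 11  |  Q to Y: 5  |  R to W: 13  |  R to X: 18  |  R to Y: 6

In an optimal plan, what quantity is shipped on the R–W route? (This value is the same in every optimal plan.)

0

Solving gives:
  P->W: 20 kegs
  P->X: 45 kegs
  P->Y: 5 kegs
  Q->X: 20 kegs
  R->Y: 60 kegs
Total cost = $1445.
The route R→W is not used.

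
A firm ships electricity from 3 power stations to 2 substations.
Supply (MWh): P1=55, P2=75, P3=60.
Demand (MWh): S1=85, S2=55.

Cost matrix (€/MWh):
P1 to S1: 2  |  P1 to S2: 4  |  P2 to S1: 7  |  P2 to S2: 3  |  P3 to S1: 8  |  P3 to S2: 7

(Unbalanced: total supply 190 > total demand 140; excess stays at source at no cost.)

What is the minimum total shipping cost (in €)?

495

One minimum-cost allocation:
  P1–S1: 55 MWh
  P2–S1: 20 MWh
  P2–S2: 55 MWh
  P3–S1: 10 MWh
Total cost = €495.
(Supply check: P1 ships 55; P2 ships 75; P3 ships 10.)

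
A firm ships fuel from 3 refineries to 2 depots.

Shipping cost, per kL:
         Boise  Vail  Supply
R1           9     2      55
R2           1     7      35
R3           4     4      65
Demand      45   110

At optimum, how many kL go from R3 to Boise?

The minimum-cost plan:
  R1–Vail: 55 × 2 = 110
  R2–Boise: 35 × 1 = 35
  R3–Boise: 10 × 4 = 40
  R3–Vail: 55 × 4 = 220
Total cost = 405.
So R3→Boise carries 10 kL.

10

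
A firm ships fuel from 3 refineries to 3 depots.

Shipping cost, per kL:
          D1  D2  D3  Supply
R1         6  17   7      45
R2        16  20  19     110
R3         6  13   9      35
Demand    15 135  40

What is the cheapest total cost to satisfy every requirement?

2895

Optimal allocation:
  R1→D1: 5 × 6 = 30
  R1→D3: 40 × 7 = 280
  R2→D2: 110 × 20 = 2200
  R3→D1: 10 × 6 = 60
  R3→D2: 25 × 13 = 325
Total = 30 + 280 + 2200 + 60 + 325 = 2895.
(Supply check: R1 ships 45; R2 ships 110; R3 ships 35.)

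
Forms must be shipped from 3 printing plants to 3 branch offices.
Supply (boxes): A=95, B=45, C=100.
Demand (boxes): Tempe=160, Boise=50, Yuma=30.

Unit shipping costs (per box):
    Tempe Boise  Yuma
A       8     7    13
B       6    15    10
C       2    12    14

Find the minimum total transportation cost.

One minimum-cost allocation:
  A->Tempe: 45 boxes
  A->Boise: 50 boxes
  B->Tempe: 15 boxes
  B->Yuma: 30 boxes
  C->Tempe: 100 boxes
Total cost = 1300.
(Supply check: A ships 95; B ships 45; C ships 100.)

1300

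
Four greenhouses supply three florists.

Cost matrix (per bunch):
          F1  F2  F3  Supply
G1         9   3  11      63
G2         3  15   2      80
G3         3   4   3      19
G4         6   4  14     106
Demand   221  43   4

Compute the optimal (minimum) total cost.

1238

An optimal shipping plan:
  G1 to F1: 20 bunches
  G1 to F2: 43 bunches
  G2 to F1: 76 bunches
  G2 to F3: 4 bunches
  G3 to F1: 19 bunches
  G4 to F1: 106 bunches
Total cost = 1238.
(Supply check: G1 ships 63; G2 ships 80; G3 ships 19; G4 ships 106.)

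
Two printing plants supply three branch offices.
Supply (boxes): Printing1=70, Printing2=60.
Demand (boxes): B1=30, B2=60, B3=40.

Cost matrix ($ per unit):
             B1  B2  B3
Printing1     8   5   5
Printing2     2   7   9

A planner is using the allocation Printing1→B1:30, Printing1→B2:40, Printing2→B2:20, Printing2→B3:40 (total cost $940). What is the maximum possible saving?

Current plan cost = 30·8 + 40·5 + 20·7 + 40·9 = $940.
Optimal plan:
  Printing1->B2: 30 × $5 = $150
  Printing1->B3: 40 × $5 = $200
  Printing2->B1: 30 × $2 = $60
  Printing2->B2: 30 × $7 = $210
Optimal cost = $620.
Saving = 940 − 620 = $320.

320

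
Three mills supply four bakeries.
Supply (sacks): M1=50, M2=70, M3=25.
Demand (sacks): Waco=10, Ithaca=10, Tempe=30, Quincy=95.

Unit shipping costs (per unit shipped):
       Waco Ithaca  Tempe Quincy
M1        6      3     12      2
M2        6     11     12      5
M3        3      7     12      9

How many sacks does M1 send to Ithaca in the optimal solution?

10

The minimum-cost plan:
  M1→Ithaca: 10 × 3 = 30
  M1→Quincy: 40 × 2 = 80
  M2→Tempe: 15 × 12 = 180
  M2→Quincy: 55 × 5 = 275
  M3→Waco: 10 × 3 = 30
  M3→Tempe: 15 × 12 = 180
Total cost = 775.
So M1→Ithaca carries 10 sacks.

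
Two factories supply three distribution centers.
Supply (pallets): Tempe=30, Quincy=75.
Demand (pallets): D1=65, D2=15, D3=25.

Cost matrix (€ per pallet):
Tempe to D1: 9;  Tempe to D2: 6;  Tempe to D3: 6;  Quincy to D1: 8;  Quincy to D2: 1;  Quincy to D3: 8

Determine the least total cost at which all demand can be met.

An optimal shipping plan:
  Tempe→D1: 5 × €9 = €45
  Tempe→D3: 25 × €6 = €150
  Quincy→D1: 60 × €8 = €480
  Quincy→D2: 15 × €1 = €15
Total = 45 + 150 + 480 + 15 = €690.

690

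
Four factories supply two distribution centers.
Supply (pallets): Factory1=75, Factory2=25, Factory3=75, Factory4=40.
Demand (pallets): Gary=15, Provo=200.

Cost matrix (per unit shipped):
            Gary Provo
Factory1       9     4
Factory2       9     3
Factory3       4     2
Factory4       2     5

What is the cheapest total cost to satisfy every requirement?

Optimal allocation:
  Factory1→Provo: 75 × 4 = 300
  Factory2→Provo: 25 × 3 = 75
  Factory3→Provo: 75 × 2 = 150
  Factory4→Gary: 15 × 2 = 30
  Factory4→Provo: 25 × 5 = 125
Total = 300 + 75 + 150 + 30 + 125 = 680.

680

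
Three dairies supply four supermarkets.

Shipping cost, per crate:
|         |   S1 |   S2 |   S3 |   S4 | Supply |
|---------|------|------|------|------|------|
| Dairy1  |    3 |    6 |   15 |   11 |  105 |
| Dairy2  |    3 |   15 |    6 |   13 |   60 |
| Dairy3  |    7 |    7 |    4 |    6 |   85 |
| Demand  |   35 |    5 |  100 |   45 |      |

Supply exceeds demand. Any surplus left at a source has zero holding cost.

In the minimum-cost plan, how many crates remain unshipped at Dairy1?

Minimum-cost shipments:
  Dairy1 to S1: 35 × 3 = 105
  Dairy1 to S2: 5 × 6 = 30
  Dairy2 to S3: 60 × 6 = 360
  Dairy3 to S3: 40 × 4 = 160
  Dairy3 to S4: 45 × 6 = 270
Total cost = 925.
Dairy1 ships 40 of its 105, leaving 65.

65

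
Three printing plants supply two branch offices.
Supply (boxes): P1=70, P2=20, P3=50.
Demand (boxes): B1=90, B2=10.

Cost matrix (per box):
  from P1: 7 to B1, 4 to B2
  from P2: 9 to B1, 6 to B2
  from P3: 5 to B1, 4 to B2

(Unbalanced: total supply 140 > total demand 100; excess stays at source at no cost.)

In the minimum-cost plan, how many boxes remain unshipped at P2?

20

Minimum-cost shipments:
  P1 to B1: 40 × 7 = 280
  P1 to B2: 10 × 4 = 40
  P3 to B1: 50 × 5 = 250
Total cost = 570.
P2 ships 0 of its 20, leaving 20.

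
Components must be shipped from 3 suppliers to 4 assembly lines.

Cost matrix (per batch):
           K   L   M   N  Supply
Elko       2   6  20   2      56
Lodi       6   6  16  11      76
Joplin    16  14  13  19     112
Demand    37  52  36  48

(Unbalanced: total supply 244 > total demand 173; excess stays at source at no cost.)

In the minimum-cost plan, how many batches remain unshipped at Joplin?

Minimum-cost shipments:
  Elko–K: 8 × 2 = 16
  Elko–N: 48 × 2 = 96
  Lodi–K: 29 × 6 = 174
  Lodi–L: 47 × 6 = 282
  Joplin–L: 5 × 14 = 70
  Joplin–M: 36 × 13 = 468
Total cost = 1106.
Joplin ships 41 of its 112, leaving 71.

71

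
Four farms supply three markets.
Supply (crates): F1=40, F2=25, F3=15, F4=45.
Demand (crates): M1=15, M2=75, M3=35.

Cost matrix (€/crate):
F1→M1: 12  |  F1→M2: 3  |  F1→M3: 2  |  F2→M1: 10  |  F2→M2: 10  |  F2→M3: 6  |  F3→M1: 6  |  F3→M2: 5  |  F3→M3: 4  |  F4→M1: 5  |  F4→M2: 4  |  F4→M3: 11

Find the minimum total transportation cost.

An optimal shipping plan:
  F1->M2: 30 × €3 = €90
  F1->M3: 10 × €2 = €20
  F2->M3: 25 × €6 = €150
  F3->M1: 15 × €6 = €90
  F4->M2: 45 × €4 = €180
Total = 90 + 20 + 150 + 90 + 180 = €530.

530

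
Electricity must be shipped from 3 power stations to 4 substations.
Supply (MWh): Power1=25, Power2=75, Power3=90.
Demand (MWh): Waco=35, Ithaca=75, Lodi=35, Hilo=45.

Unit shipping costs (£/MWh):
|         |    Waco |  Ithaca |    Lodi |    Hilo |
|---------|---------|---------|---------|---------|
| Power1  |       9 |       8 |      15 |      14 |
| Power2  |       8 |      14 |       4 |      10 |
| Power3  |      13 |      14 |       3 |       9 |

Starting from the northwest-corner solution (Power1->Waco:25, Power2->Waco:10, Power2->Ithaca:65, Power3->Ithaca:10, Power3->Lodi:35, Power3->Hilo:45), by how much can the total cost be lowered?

175

Current plan cost = 25·9 + 10·8 + 65·14 + 10·14 + 35·3 + 45·9 = £1865.
Optimal plan:
  Power1–Ithaca: 25 × £8 = £200
  Power2–Waco: 35 × £8 = £280
  Power2–Ithaca: 40 × £14 = £560
  Power3–Ithaca: 10 × £14 = £140
  Power3–Lodi: 35 × £3 = £105
  Power3–Hilo: 45 × £9 = £405
Optimal cost = £1690.
Saving = 1865 − 1690 = £175.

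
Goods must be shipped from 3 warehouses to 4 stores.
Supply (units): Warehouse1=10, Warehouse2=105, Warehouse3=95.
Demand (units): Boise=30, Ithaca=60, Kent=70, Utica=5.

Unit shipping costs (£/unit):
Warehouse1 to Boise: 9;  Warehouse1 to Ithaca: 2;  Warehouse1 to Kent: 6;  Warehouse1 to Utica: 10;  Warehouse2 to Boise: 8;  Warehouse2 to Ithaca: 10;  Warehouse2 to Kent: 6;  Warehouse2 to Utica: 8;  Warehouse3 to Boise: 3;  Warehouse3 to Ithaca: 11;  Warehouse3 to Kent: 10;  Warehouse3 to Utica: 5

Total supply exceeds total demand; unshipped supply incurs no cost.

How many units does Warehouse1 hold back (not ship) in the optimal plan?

An optimal plan:
  Warehouse1→Ithaca: 10 × £2 = £20
  Warehouse2→Ithaca: 35 × £10 = £350
  Warehouse2→Kent: 70 × £6 = £420
  Warehouse3→Boise: 30 × £3 = £90
  Warehouse3→Ithaca: 15 × £11 = £165
  Warehouse3→Utica: 5 × £5 = £25
Total cost = £1070.
Warehouse1 ships 10 of its 10, leaving 0.

0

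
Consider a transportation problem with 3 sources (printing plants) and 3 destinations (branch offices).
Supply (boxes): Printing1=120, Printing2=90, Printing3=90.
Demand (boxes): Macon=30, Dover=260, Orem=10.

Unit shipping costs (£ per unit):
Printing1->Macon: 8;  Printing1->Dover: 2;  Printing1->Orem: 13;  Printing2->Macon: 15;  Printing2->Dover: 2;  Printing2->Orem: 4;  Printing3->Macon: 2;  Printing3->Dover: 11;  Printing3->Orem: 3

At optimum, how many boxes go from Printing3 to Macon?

Solving gives:
  Printing1–Dover: 120 × £2 = £240
  Printing2–Dover: 90 × £2 = £180
  Printing3–Macon: 30 × £2 = £60
  Printing3–Dover: 50 × £11 = £550
  Printing3–Orem: 10 × £3 = £30
Total cost = £1060.
So Printing3→Macon carries 30 boxes.

30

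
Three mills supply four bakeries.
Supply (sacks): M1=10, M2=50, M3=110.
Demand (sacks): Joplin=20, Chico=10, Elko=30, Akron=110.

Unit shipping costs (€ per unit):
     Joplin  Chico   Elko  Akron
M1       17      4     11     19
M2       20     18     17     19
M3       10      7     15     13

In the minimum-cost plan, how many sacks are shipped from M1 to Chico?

10

Solving gives:
  M1->Chico: 10 sacks
  M2->Elko: 30 sacks
  M2->Akron: 20 sacks
  M3->Joplin: 20 sacks
  M3->Akron: 90 sacks
Total cost = €2300.
So M1→Chico carries 10 sacks.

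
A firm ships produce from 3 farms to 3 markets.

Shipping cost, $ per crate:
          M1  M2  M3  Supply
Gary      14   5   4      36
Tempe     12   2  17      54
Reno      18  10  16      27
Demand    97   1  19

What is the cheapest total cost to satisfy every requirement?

1438

An optimal shipping plan:
  Gary->M1: 17 × $14 = $238
  Gary->M3: 19 × $4 = $76
  Tempe->M1: 53 × $12 = $636
  Tempe->M2: 1 × $2 = $2
  Reno->M1: 27 × $18 = $486
Total = 238 + 76 + 636 + 2 + 486 = $1438.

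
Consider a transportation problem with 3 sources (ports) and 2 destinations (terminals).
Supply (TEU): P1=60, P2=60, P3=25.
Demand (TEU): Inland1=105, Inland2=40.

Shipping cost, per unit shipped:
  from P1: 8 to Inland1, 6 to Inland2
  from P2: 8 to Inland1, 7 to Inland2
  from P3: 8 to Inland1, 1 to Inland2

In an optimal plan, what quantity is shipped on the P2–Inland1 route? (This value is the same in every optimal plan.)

60

Solving gives:
  P1->Inland1: 45 TEU
  P1->Inland2: 15 TEU
  P2->Inland1: 60 TEU
  P3->Inland2: 25 TEU
Total cost = 955.
So P2→Inland1 carries 60 TEU.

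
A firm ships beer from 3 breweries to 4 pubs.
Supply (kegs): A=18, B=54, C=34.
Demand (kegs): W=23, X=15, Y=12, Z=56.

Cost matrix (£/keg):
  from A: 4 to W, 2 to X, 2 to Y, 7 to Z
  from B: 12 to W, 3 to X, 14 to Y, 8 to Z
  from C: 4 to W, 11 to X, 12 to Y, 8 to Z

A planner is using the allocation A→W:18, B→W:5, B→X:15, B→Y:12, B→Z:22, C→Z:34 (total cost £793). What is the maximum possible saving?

190

Current plan cost = 18·4 + 5·12 + 15·3 + 12·14 + 22·8 + 34·8 = £793.
Optimal plan:
  A->X: 6 × £2 = £12
  A->Y: 12 × £2 = £24
  B->X: 9 × £3 = £27
  B->Z: 45 × £8 = £360
  C->W: 23 × £4 = £92
  C->Z: 11 × £8 = £88
Optimal cost = £603.
Saving = 793 − 603 = £190.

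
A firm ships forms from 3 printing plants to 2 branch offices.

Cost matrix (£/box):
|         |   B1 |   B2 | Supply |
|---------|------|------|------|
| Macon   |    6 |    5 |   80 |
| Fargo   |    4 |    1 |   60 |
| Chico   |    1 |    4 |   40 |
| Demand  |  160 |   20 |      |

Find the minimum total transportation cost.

700

Optimal allocation:
  Macon→B1: 80 × £6 = £480
  Fargo→B1: 40 × £4 = £160
  Fargo→B2: 20 × £1 = £20
  Chico→B1: 40 × £1 = £40
Total = 480 + 160 + 20 + 40 = £700.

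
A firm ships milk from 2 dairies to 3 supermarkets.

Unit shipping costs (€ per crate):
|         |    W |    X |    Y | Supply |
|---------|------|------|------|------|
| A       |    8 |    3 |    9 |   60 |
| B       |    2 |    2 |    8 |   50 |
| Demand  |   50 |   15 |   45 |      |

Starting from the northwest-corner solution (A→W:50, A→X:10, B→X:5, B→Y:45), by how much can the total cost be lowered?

250

Current plan cost = 50·8 + 10·3 + 5·2 + 45·8 = €800.
Optimal plan:
  A→X: 15 × €3 = €45
  A→Y: 45 × €9 = €405
  B→W: 50 × €2 = €100
Optimal cost = €550.
Saving = 800 − 550 = €250.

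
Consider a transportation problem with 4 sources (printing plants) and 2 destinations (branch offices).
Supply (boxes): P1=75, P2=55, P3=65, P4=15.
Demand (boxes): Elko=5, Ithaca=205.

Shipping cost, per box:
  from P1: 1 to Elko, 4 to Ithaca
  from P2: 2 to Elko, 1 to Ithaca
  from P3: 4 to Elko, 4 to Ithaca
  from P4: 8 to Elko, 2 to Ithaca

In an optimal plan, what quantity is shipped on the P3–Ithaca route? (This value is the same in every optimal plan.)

65

Optimal shipments:
  P1→Elko: 5 × 1 = 5
  P1→Ithaca: 70 × 4 = 280
  P2→Ithaca: 55 × 1 = 55
  P3→Ithaca: 65 × 4 = 260
  P4→Ithaca: 15 × 2 = 30
Total cost = 630.
So P3→Ithaca carries 65 boxes.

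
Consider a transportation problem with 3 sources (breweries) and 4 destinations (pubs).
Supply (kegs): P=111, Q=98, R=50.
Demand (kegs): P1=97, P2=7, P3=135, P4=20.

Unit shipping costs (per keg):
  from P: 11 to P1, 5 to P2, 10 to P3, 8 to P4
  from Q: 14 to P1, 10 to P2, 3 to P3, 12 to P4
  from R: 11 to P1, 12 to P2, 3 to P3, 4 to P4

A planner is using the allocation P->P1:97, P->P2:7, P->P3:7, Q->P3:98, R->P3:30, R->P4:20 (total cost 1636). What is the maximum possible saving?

Current plan cost = 97·11 + 7·5 + 7·10 + 98·3 + 30·3 + 20·4 = 1636.
Optimal plan:
  P–P1: 97 × 11 = 1067
  P–P2: 7 × 5 = 35
  P–P4: 7 × 8 = 56
  Q–P3: 98 × 3 = 294
  R–P3: 37 × 3 = 111
  R–P4: 13 × 4 = 52
Optimal cost = 1615.
Saving = 1636 − 1615 = 21.

21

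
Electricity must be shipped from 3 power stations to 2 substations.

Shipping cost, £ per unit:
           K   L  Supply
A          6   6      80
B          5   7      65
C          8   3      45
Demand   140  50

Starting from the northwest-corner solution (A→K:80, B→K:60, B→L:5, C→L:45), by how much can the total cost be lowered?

10

Current plan cost = 80·6 + 60·5 + 5·7 + 45·3 = £950.
Optimal plan:
  A–K: 75 × £6 = £450
  A–L: 5 × £6 = £30
  B–K: 65 × £5 = £325
  C–L: 45 × £3 = £135
Optimal cost = £940.
Saving = 950 − 940 = £10.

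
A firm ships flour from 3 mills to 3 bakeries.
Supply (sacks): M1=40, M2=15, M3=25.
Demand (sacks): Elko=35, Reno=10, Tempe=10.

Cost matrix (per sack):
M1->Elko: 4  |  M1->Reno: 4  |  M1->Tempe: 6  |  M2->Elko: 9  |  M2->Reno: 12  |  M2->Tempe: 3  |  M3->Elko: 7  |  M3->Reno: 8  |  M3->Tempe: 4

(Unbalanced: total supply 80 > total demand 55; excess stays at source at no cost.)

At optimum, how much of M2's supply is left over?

Minimum-cost shipments:
  M1->Elko: 30 × 4 = 120
  M1->Reno: 10 × 4 = 40
  M2->Tempe: 10 × 3 = 30
  M3->Elko: 5 × 7 = 35
Total cost = 225.
M2 ships 10 of its 15, leaving 5.

5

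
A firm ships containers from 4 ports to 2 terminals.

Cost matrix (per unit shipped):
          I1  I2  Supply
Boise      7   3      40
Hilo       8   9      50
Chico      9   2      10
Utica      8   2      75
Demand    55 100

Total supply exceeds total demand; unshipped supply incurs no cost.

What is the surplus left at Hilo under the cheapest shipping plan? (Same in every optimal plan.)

20

An optimal plan:
  Boise->I1: 25 × 7 = 175
  Boise->I2: 15 × 3 = 45
  Hilo->I1: 30 × 8 = 240
  Chico->I2: 10 × 2 = 20
  Utica->I2: 75 × 2 = 150
Total cost = 630.
Hilo ships 30 of its 50, leaving 20.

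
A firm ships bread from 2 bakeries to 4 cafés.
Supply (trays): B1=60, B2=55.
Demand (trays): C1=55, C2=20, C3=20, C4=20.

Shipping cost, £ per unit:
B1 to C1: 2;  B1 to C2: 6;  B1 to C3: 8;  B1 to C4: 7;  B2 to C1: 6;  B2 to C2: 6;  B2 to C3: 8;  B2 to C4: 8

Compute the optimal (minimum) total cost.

545

A cheapest plan:
  B1->C1: 55 × £2 = £110
  B1->C4: 5 × £7 = £35
  B2->C2: 20 × £6 = £120
  B2->C3: 20 × £8 = £160
  B2->C4: 15 × £8 = £120
Total = 110 + 35 + 120 + 160 + 120 = £545.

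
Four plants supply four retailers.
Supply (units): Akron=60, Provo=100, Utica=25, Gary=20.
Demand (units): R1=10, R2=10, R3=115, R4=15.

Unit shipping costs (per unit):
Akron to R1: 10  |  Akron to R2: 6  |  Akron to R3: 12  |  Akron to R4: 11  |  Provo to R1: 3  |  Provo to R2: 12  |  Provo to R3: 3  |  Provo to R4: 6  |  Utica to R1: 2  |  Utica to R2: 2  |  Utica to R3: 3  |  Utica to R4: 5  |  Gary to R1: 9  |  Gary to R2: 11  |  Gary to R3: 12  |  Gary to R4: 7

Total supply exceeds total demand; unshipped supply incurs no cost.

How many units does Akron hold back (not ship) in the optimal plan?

50

Minimum-cost shipments:
  Akron to R2: 10 × 6 = 60
  Provo to R3: 100 × 3 = 300
  Utica to R1: 10 × 2 = 20
  Utica to R3: 15 × 3 = 45
  Gary to R4: 15 × 7 = 105
Total cost = 530.
Akron ships 10 of its 60, leaving 50.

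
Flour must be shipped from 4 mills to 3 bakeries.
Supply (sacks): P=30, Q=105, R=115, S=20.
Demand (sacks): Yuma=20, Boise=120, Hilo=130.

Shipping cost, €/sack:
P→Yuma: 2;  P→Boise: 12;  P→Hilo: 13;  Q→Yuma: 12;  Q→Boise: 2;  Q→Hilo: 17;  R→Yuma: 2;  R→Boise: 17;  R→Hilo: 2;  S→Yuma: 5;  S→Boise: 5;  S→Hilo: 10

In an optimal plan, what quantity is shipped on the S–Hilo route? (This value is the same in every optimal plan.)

Solving gives:
  P→Yuma: 20 sacks
  P→Hilo: 10 sacks
  Q→Boise: 105 sacks
  R→Hilo: 115 sacks
  S→Boise: 15 sacks
  S→Hilo: 5 sacks
Total cost = €735.
So S→Hilo carries 5 sacks.

5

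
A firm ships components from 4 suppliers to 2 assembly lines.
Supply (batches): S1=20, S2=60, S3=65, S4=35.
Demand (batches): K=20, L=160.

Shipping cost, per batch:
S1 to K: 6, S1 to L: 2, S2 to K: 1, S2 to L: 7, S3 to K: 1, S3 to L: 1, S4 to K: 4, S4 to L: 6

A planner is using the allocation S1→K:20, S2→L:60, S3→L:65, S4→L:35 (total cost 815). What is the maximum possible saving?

200

Current plan cost = 20·6 + 60·7 + 65·1 + 35·6 = 815.
Optimal plan:
  S1->L: 20 × 2 = 40
  S2->K: 20 × 1 = 20
  S2->L: 40 × 7 = 280
  S3->L: 65 × 1 = 65
  S4->L: 35 × 6 = 210
Optimal cost = 615.
Saving = 815 − 615 = 200.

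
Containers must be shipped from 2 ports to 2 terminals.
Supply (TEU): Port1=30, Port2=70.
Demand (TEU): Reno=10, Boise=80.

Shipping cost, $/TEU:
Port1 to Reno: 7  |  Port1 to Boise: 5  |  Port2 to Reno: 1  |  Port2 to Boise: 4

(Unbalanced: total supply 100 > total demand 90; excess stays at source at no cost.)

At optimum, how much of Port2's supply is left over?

An optimal plan:
  Port1->Boise: 20 × $5 = $100
  Port2->Reno: 10 × $1 = $10
  Port2->Boise: 60 × $4 = $240
Total cost = $350.
Port2 ships 70 of its 70, leaving 0.

0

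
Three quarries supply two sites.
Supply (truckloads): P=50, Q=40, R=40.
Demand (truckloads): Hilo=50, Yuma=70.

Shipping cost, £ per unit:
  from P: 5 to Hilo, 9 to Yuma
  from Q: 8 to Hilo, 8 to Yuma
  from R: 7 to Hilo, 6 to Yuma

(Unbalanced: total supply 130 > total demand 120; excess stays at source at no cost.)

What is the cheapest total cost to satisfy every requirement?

730

A cheapest plan:
  P to Hilo: 50 × £5 = £250
  Q to Yuma: 30 × £8 = £240
  R to Yuma: 40 × £6 = £240
Total = 250 + 240 + 240 = £730.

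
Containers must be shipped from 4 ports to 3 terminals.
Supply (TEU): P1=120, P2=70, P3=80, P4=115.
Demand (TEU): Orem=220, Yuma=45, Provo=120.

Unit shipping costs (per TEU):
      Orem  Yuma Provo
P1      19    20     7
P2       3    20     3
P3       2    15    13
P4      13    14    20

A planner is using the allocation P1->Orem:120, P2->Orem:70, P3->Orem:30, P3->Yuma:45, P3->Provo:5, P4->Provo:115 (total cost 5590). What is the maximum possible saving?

Current plan cost = 120·19 + 70·3 + 30·2 + 45·15 + 5·13 + 115·20 = 5590.
Optimal plan:
  P1–Provo: 120 × 7 = 840
  P2–Orem: 70 × 3 = 210
  P3–Orem: 80 × 2 = 160
  P4–Orem: 70 × 13 = 910
  P4–Yuma: 45 × 14 = 630
Optimal cost = 2750.
Saving = 5590 − 2750 = 2840.

2840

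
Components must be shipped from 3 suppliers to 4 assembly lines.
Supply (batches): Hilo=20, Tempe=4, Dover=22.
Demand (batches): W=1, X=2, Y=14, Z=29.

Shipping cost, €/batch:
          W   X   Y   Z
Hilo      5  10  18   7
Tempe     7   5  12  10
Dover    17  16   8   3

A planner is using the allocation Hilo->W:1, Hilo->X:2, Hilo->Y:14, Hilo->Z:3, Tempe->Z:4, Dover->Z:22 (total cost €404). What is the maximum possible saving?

Current plan cost = 1·5 + 2·10 + 14·18 + 3·7 + 4·10 + 22·3 = €404.
Optimal plan:
  Hilo to W: 1 × €5 = €5
  Hilo to Z: 19 × €7 = €133
  Tempe to X: 2 × €5 = €10
  Tempe to Y: 2 × €12 = €24
  Dover to Y: 12 × €8 = €96
  Dover to Z: 10 × €3 = €30
Optimal cost = €298.
Saving = 404 − 298 = €106.

106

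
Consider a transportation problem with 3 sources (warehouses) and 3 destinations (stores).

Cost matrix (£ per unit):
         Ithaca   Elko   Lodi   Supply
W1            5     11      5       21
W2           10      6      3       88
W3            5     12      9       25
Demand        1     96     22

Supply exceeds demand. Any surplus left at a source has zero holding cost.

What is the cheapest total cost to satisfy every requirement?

A cheapest plan:
  W1→Lodi: 21 × £5 = £105
  W2→Elko: 88 × £6 = £528
  W3→Ithaca: 1 × £5 = £5
  W3→Elko: 8 × £12 = £96
  W3→Lodi: 1 × £9 = £9
Total = 105 + 528 + 5 + 96 + 9 = £743.

743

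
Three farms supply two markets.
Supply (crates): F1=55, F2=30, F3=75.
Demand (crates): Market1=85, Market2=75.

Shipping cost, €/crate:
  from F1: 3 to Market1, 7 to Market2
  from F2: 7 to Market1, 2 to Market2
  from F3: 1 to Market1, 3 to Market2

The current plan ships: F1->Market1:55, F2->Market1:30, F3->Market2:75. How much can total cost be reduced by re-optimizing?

Current plan cost = 55·3 + 30·7 + 75·3 = €600.
Optimal plan:
  F1–Market1: 55 × €3 = €165
  F2–Market2: 30 × €2 = €60
  F3–Market1: 30 × €1 = €30
  F3–Market2: 45 × €3 = €135
Optimal cost = €390.
Saving = 600 − 390 = €210.

210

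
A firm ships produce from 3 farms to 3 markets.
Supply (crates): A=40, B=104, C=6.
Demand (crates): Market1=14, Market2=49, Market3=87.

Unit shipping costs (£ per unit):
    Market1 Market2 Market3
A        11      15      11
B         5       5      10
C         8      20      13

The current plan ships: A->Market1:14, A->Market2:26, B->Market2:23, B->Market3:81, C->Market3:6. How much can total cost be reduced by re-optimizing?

Current plan cost = 14·11 + 26·15 + 23·5 + 81·10 + 6·13 = £1547.
Optimal plan:
  A–Market3: 40 × £11 = £440
  B–Market1: 8 × £5 = £40
  B–Market2: 49 × £5 = £245
  B–Market3: 47 × £10 = £470
  C–Market1: 6 × £8 = £48
Optimal cost = £1243.
Saving = 1547 − 1243 = £304.

304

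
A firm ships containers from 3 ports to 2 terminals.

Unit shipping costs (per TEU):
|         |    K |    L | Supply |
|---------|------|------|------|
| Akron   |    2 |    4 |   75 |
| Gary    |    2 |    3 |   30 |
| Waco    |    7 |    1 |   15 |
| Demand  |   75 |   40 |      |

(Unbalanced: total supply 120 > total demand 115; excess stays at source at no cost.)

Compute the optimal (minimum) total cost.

A cheapest plan:
  Akron->K: 70 × 2 = 140
  Gary->K: 5 × 2 = 10
  Gary->L: 25 × 3 = 75
  Waco->L: 15 × 1 = 15
Total = 140 + 10 + 75 + 15 = 240.

240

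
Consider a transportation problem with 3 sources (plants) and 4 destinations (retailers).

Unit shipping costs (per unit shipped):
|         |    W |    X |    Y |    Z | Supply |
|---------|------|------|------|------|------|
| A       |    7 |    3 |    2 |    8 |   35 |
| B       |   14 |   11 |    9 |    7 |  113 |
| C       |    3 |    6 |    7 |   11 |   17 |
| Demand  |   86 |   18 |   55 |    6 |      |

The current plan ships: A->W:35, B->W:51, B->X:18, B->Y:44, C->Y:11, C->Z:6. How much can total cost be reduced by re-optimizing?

Current plan cost = 35·7 + 51·14 + 18·11 + 44·9 + 11·7 + 6·11 = 1696.
Optimal plan:
  A→X: 18 × 3 = 54
  A→Y: 17 × 2 = 34
  B→W: 69 × 14 = 966
  B→Y: 38 × 9 = 342
  B→Z: 6 × 7 = 42
  C→W: 17 × 3 = 51
Optimal cost = 1489.
Saving = 1696 − 1489 = 207.

207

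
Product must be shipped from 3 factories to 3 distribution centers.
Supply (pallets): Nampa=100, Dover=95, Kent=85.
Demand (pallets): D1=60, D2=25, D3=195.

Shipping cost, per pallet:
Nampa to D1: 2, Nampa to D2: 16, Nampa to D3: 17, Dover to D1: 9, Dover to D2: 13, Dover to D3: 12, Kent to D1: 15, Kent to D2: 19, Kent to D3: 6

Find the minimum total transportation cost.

2425

A cheapest plan:
  Nampa→D1: 60 pallets
  Nampa→D2: 25 pallets
  Nampa→D3: 15 pallets
  Dover→D3: 95 pallets
  Kent→D3: 85 pallets
Total cost = 2425.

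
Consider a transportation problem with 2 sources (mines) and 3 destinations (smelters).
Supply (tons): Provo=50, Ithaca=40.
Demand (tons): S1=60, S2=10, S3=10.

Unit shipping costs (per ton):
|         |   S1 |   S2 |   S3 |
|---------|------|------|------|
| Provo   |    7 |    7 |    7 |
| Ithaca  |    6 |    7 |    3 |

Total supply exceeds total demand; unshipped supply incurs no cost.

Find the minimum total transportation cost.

Optimal allocation:
  Provo->S1: 30 × 7 = 210
  Provo->S2: 10 × 7 = 70
  Ithaca->S1: 30 × 6 = 180
  Ithaca->S3: 10 × 3 = 30
Total = 210 + 70 + 180 + 30 = 490.

490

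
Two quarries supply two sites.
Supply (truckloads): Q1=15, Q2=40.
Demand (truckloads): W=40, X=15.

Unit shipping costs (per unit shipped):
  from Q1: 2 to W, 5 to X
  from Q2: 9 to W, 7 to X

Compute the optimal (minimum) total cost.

360

One minimum-cost allocation:
  Q1→W: 15 × 2 = 30
  Q2→W: 25 × 9 = 225
  Q2→X: 15 × 7 = 105
Total = 30 + 225 + 105 = 360.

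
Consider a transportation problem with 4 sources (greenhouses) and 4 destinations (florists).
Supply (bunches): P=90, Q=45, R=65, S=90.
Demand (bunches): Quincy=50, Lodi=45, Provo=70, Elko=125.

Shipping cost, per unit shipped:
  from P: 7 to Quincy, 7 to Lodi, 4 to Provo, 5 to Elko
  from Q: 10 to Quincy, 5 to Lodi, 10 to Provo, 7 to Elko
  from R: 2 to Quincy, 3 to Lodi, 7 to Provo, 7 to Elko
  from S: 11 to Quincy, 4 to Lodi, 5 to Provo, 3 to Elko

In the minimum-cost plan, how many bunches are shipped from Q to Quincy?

0

Optimal shipments:
  P->Provo: 70 × 4 = 280
  P->Elko: 20 × 5 = 100
  Q->Lodi: 30 × 5 = 150
  Q->Elko: 15 × 7 = 105
  R->Quincy: 50 × 2 = 100
  R->Lodi: 15 × 3 = 45
  S->Elko: 90 × 3 = 270
Total cost = 1050.
The route Q→Quincy is not used.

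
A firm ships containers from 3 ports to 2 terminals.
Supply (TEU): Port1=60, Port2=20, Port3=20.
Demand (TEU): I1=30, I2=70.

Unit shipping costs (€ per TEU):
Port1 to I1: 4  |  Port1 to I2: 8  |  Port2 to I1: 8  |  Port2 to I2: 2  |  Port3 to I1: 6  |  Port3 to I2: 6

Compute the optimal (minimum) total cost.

Optimal allocation:
  Port1 to I1: 30 TEU
  Port1 to I2: 30 TEU
  Port2 to I2: 20 TEU
  Port3 to I2: 20 TEU
Total cost = €520.

520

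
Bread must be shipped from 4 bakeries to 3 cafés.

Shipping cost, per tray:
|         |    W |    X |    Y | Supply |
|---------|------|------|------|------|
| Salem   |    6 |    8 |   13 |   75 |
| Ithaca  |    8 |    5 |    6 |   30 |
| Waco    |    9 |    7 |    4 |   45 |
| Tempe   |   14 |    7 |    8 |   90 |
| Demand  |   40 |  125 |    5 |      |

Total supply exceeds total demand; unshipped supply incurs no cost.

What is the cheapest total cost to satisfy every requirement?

1075

A cheapest plan:
  Salem→W: 40 × 6 = 240
  Ithaca→X: 30 × 5 = 150
  Waco→X: 40 × 7 = 280
  Waco→Y: 5 × 4 = 20
  Tempe→X: 55 × 7 = 385
Total = 240 + 150 + 280 + 20 + 385 = 1075.
(Supply check: Salem ships 40; Ithaca ships 30; Waco ships 45; Tempe ships 55.)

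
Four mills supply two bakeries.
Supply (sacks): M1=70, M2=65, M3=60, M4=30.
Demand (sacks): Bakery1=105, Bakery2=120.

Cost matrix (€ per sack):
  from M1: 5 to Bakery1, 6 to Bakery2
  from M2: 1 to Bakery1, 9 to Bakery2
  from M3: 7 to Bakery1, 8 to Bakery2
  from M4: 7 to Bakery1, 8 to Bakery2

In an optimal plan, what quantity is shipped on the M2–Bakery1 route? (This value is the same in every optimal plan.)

65

The minimum-cost plan:
  M1 to Bakery1: 40 × €5 = €200
  M1 to Bakery2: 30 × €6 = €180
  M2 to Bakery1: 65 × €1 = €65
  M3 to Bakery2: 60 × €8 = €480
  M4 to Bakery2: 30 × €8 = €240
Total cost = €1165.
So M2→Bakery1 carries 65 sacks.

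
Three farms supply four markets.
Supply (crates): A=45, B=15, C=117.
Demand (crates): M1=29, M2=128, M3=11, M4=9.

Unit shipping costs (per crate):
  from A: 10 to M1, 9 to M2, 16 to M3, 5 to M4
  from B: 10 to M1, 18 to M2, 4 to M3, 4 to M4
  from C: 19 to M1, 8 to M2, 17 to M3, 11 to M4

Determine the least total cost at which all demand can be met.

One minimum-cost allocation:
  A→M1: 29 × 10 = 290
  A→M2: 11 × 9 = 99
  A→M4: 5 × 5 = 25
  B→M3: 11 × 4 = 44
  B→M4: 4 × 4 = 16
  C→M2: 117 × 8 = 936
Total = 290 + 99 + 25 + 44 + 16 + 936 = 1410.

1410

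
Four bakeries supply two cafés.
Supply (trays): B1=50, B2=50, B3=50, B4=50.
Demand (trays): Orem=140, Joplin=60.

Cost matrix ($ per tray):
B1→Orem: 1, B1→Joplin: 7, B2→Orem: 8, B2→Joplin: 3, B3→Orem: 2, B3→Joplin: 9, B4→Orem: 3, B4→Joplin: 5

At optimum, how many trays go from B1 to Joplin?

0

Optimal shipments:
  B1 to Orem: 50 × $1 = $50
  B2 to Joplin: 50 × $3 = $150
  B3 to Orem: 50 × $2 = $100
  B4 to Orem: 40 × $3 = $120
  B4 to Joplin: 10 × $5 = $50
Total cost = $470.
The route B1→Joplin is not used.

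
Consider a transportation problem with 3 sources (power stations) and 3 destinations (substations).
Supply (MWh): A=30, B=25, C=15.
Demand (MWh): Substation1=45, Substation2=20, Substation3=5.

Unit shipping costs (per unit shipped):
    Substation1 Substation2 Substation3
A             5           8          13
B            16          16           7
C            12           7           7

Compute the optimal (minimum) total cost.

Optimal allocation:
  A to Substation1: 30 × 5 = 150
  B to Substation1: 15 × 16 = 240
  B to Substation2: 5 × 16 = 80
  B to Substation3: 5 × 7 = 35
  C to Substation2: 15 × 7 = 105
Total = 150 + 240 + 80 + 35 + 105 = 610.

610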